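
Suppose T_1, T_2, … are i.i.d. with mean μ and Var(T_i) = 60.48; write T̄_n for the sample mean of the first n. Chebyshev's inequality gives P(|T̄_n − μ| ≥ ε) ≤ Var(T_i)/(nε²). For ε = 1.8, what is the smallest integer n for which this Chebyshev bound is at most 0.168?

112

Require 60.48/(n·1.8²) ≤ 0.168, i.e. n ≥ 60.48/(0.168·1.8²) = 111.111.
The smallest integer n is 112.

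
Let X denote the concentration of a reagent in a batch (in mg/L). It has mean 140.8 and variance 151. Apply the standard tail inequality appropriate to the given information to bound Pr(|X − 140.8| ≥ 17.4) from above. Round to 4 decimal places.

0.4987

Mean and variance are known, so Chebyshev's inequality applies.
Chebyshev: Pr(|X − μ| ≥ t) ≤ Var(X)/t².
Bound = 151 / 302.76 = 0.4987.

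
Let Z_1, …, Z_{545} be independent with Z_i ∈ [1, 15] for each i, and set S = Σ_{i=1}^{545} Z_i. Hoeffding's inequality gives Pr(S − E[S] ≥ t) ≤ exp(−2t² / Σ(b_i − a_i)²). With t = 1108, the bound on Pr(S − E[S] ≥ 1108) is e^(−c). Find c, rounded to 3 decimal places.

22.986

Σ(b_i − a_i)² = 545·(14)² = 106820.
c = 2t²/106820 = 2·1108²/106820 = 22.9857.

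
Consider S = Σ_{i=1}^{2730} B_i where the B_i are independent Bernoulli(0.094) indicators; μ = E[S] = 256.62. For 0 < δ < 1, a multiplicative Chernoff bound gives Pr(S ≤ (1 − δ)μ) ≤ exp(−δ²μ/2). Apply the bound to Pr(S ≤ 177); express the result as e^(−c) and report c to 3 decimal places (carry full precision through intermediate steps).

12.352

Write 177 = (1 − δ)μ, so δ = 1 − 177/256.62 = 0.3102642…
Then the exponent is δ²μ/2 = (μ − 177)²/(2μ) = 12.351618.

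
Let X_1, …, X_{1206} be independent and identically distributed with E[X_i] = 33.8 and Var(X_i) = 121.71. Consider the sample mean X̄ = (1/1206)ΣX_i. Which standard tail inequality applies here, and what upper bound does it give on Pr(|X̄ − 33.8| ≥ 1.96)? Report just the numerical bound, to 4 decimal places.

0.0263

With mean and variance of each term known, Chebyshev's inequality bounds the deviation of the sum (or sample mean).
Var(X̄) = Var(X_i)/n = 121.71/1206 = 0.10092.
Chebyshev: Pr(|X̄ − 33.8| ≥ 1.96) ≤ Var(X̄)/(1.96)² = 121.71/(1206·1.96²) = 0.0263.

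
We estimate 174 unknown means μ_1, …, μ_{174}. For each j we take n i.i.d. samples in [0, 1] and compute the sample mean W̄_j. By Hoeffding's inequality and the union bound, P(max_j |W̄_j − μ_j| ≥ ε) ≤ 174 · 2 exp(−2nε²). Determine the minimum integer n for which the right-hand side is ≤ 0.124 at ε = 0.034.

3435

Need 2·174·exp(−2nε²) ≤ 0.124, i.e. exp(−2nε²) ≤ 0.124/348.
So 2nε² ≥ ln(348/0.124) = 7.939676.
Hence n ≥ 7.939676/(2·0.034²) = 3434.116.
The smallest integer n is 3435.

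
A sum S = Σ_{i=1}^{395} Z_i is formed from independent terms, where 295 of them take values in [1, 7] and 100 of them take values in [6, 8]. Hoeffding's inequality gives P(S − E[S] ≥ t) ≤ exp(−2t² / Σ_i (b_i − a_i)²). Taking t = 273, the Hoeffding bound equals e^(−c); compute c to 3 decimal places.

Σ(b_i − a_i)² = 295·6² + 100·2² = 11020.
c = 2t² / 11020 = 2·273² / 11020 = 13.5261.

13.526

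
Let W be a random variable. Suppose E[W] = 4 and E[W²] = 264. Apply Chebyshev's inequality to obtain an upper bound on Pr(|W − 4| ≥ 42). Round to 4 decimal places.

0.1406

Var(W) = E[W²] − (E[W])² = 264 − 16 = 248.
Chebyshev's inequality: Pr(|W − μ| ≥ t) ≤ Var(W)/t² = 248/1764 = 0.1406.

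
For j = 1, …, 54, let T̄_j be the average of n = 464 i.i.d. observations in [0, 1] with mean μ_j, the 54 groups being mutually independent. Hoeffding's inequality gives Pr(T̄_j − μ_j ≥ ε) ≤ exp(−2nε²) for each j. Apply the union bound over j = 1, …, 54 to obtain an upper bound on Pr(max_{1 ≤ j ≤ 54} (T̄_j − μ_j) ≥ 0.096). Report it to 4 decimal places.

Per-experiment Hoeffding bound: exp(−2·464·0.096²) = exp(−8.55245) = 0.00019307.
Union bound over 54 events: 54·0.00019307 = 0.01043.

0.0104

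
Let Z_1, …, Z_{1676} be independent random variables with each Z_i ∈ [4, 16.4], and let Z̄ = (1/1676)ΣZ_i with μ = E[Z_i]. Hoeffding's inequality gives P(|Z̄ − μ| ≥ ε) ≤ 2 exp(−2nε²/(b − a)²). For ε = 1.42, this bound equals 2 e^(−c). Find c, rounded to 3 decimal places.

43.958

c = 2nε²/(b − a)² = 2·1676·1.42² / 12.4² = 43.9579.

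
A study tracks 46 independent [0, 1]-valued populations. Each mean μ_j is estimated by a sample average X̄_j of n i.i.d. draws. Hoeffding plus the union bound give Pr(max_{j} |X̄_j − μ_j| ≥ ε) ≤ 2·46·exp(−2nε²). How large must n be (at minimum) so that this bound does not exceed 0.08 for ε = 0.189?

Need 2·46·exp(−2nε²) ≤ 0.08, i.e. exp(−2nε²) ≤ 0.08/92.
So 2nε² ≥ ln(92/0.08) = 7.047517.
Hence n ≥ 7.047517/(2·0.189²) = 98.647.
The smallest integer n is 99.

99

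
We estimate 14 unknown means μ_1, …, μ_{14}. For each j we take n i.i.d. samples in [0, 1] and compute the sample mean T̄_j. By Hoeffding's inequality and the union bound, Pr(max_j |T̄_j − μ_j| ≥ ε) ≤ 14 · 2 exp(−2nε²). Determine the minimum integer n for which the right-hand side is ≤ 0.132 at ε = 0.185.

79

Need 2·14·exp(−2nε²) ≤ 0.132, i.e. exp(−2nε²) ≤ 0.132/28.
So 2nε² ≥ ln(28/0.132) = 5.357158.
Hence n ≥ 5.357158/(2·0.185²) = 78.264.
The smallest integer n is 79.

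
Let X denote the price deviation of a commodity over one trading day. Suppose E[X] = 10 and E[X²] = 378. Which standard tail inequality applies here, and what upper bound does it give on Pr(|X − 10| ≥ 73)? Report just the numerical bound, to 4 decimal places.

The first two moments determine the variance, so Chebyshev's inequality is the sharpest standard bound available.
Var(X) = E[X²] − (E[X])² = 378 − 100 = 278.
Chebyshev's inequality: Pr(|X − μ| ≥ t) ≤ Var(X)/t² = 278/5329 = 0.0522.

0.0522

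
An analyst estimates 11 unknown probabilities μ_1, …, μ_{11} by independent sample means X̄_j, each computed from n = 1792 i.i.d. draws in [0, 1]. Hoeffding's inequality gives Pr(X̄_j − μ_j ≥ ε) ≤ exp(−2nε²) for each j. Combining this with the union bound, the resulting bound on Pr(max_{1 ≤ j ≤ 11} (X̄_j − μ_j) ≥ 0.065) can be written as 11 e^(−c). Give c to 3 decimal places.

15.142

Union bound over the 11 events: Pr(max_{1 ≤ j ≤ 11} (X̄_j − μ_j) ≥ 0.065) ≤ 11·exp(−2nε²) = 11 exp(−2·1792·0.065²).
So c = 2·1792·0.065² = 15.1424.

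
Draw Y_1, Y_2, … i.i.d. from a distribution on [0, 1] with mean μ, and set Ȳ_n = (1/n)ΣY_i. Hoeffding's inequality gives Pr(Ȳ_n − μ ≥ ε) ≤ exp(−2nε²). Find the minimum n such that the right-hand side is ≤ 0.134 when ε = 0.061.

271

Require exp(−2nε²) ≤ 0.134, i.e. 2nε² ≥ ln(1/0.134) = 2.009915.
So n ≥ 2.009915 / (2·0.061²) = 270.077.
The smallest integer n is 271.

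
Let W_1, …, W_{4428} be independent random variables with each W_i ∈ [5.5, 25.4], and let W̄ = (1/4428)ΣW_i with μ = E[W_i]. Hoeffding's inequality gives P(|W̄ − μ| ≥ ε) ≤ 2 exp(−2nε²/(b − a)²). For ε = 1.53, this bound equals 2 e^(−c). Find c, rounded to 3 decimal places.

c = 2nε²/(b − a)² = 2·4428·1.53² / 19.9² = 52.3497.

52.350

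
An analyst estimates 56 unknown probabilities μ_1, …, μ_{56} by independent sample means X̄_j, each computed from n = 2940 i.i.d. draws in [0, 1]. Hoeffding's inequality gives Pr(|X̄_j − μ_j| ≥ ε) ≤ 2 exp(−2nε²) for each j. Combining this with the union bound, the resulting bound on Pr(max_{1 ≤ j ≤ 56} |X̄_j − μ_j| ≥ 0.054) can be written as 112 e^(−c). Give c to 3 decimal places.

17.146

Union bound over the 56 events: Pr(max_{1 ≤ j ≤ 56} |X̄_j − μ_j| ≥ 0.054) ≤ 56·2·exp(−2nε²) = 112 exp(−2·2940·0.054²).
So c = 2·2940·0.054² = 17.1461.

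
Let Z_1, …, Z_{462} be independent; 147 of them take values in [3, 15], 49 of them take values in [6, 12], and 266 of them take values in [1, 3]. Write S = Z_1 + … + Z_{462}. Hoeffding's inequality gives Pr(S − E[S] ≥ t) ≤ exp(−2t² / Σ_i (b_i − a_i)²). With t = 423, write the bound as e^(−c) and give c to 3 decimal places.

Σ(b_i − a_i)² = 147·12² + 49·6² + 266·2² = 23996.
c = 2t² / 23996 = 2·423² / 23996 = 14.9132.

14.913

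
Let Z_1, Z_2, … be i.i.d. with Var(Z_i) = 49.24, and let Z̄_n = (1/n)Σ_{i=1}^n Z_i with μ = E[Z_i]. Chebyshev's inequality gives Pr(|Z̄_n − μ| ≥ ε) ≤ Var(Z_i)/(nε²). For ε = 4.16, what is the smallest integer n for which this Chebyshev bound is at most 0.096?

Require 49.24/(n·4.16²) ≤ 0.096, i.e. n ≥ 49.24/(0.096·4.16²) = 29.639.
The smallest integer n is 30.

30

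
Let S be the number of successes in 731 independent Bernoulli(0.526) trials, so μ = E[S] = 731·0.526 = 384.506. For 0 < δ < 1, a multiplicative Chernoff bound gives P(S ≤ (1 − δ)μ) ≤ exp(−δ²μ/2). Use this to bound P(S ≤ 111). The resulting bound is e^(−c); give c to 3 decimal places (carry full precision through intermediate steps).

Write 111 = (1 − δ)μ, so δ = 1 − 111/384.506 = 0.7113179…
Then the exponent is δ²μ/2 = (μ − 111)²/(2μ) = 97.274857.

97.275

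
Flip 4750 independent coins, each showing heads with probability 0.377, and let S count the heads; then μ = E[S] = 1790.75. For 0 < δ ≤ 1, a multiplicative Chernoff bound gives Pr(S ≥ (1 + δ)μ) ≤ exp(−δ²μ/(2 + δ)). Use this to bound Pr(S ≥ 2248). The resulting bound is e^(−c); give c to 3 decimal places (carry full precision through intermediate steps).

51.768

Write 2248 = (1 + δ)μ, so δ = 2248/1790.75 − 1 = 0.2553399…
Then the exponent is δ²μ/(2 + δ) = (2248 − μ)² / (μ·(2 + δ)) = 51.767889.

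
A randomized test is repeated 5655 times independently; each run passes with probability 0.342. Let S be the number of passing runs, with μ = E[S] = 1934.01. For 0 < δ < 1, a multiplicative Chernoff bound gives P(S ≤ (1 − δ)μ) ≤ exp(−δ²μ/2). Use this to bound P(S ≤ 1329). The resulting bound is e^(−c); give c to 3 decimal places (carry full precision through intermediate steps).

Write 1329 = (1 − δ)μ, so δ = 1 − 1329/1934.01 = 0.3128267…
Then the exponent is δ²μ/2 = (μ − 1329)²/(2μ) = 94.631646.

94.632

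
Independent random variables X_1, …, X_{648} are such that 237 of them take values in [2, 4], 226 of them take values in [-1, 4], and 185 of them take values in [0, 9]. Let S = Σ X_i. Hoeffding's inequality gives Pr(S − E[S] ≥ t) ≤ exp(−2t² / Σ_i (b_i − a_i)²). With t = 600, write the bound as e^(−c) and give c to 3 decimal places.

Σ(b_i − a_i)² = 237·2² + 226·5² + 185·9² = 21583.
c = 2t² / 21583 = 2·600² / 21583 = 33.3596.

33.360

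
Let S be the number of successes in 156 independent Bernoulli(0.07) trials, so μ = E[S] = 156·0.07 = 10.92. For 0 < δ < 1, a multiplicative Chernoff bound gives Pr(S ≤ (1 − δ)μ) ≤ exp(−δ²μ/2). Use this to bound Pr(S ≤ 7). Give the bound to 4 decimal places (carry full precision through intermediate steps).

Write 7 = (1 − δ)μ, so δ = 1 − 7/10.92 = 0.3589744…
Then the exponent is δ²μ/2 = (μ − 7)²/(2μ) = 0.703590.
Bound = exp(−0.703590) = 0.49481.

0.4948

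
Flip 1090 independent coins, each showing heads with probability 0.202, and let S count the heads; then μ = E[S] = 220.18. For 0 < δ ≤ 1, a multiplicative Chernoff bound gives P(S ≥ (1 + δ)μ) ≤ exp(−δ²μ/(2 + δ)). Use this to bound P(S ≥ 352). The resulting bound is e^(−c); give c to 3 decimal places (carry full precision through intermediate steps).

30.369

Write 352 = (1 + δ)μ, so δ = 352/220.18 − 1 = 0.598692…
Then the exponent is δ²μ/(2 + δ) = (352 − μ)² / (μ·(2 + δ)) = 30.368962.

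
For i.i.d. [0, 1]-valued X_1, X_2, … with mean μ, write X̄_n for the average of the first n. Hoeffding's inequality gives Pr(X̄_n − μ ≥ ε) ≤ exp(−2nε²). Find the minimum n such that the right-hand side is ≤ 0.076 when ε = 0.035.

Require exp(−2nε²) ≤ 0.076, i.e. 2nε² ≥ ln(1/0.076) = 2.577022.
So n ≥ 2.577022 / (2·0.035²) = 1051.846.
The smallest integer n is 1052.

1052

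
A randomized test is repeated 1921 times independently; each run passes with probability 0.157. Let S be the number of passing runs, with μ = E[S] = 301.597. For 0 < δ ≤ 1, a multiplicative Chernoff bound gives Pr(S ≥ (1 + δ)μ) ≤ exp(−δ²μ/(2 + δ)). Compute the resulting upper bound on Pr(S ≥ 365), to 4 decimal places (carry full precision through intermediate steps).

0.0024

Write 365 = (1 + δ)μ, so δ = 365/301.597 − 1 = 0.2102242…
Then the exponent is δ²μ/(2 + δ) = (365 − μ)² / (μ·(2 + δ)) = 6.030541.
Bound = exp(−6.030541) = 0.00240.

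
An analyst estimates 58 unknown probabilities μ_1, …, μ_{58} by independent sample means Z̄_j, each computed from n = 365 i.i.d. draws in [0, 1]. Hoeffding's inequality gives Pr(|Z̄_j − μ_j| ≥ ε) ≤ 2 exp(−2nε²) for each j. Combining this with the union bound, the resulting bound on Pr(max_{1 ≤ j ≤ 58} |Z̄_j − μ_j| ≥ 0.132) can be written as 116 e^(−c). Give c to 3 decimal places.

12.720

Union bound over the 58 events: Pr(max_{1 ≤ j ≤ 58} |Z̄_j − μ_j| ≥ 0.132) ≤ 58·2·exp(−2nε²) = 116 exp(−2·365·0.132²).
So c = 2·365·0.132² = 12.7195.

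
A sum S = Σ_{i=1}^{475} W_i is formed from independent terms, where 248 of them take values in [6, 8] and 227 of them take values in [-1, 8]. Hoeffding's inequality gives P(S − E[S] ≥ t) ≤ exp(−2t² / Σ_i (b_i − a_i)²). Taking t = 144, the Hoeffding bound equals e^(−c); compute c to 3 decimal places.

Σ(b_i − a_i)² = 248·2² + 227·9² = 19379.
c = 2t² / 19379 = 2·144² / 19379 = 2.1400.

2.140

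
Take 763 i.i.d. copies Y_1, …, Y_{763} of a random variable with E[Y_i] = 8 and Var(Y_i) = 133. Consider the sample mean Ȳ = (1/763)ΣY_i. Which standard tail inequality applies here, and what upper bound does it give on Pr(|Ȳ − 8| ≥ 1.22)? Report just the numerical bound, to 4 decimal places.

With mean and variance of each term known, Chebyshev's inequality bounds the deviation of the sum (or sample mean).
Var(Ȳ) = Var(Y_i)/n = 133/763 = 0.17431.
Chebyshev: Pr(|Ȳ − 8| ≥ 1.22) ≤ Var(Ȳ)/(1.22)² = 133/(763·1.22²) = 0.1171.

0.1171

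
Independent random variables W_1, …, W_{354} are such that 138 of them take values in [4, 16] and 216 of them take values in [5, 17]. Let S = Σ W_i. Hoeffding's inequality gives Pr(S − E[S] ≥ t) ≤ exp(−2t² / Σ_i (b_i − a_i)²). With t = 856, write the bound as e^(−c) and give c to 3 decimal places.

Σ(b_i − a_i)² = 138·12² + 216·12² = 50976.
c = 2t² / 50976 = 2·856² / 50976 = 28.7483.

28.748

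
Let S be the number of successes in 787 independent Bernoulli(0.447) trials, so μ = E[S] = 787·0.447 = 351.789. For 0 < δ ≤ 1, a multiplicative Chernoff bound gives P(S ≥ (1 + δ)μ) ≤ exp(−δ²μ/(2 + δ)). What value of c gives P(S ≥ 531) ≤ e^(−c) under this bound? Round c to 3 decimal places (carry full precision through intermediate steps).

36.381

Write 531 = (1 + δ)μ, so δ = 531/351.789 − 1 = 0.5094275…
Then the exponent is δ²μ/(2 + δ) = (531 − μ)² / (μ·(2 + δ)) = 36.380814.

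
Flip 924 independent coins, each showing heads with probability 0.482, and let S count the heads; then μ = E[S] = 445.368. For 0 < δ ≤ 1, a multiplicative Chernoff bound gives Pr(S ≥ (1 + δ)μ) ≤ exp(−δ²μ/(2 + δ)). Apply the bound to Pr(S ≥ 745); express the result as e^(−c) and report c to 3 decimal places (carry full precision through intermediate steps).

75.421

Write 745 = (1 + δ)μ, so δ = 745/445.368 − 1 = 0.672774…
Then the exponent is δ²μ/(2 + δ) = (745 − μ)² / (μ·(2 + δ)) = 75.421496.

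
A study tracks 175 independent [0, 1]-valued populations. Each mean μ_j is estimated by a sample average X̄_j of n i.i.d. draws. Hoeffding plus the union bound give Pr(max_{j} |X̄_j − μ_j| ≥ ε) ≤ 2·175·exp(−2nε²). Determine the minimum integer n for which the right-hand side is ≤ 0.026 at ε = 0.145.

Need 2·175·exp(−2nε²) ≤ 0.026, i.e. exp(−2nε²) ≤ 0.026/350.
So 2nε² ≥ ln(350/0.026) = 9.507592.
Hence n ≥ 9.507592/(2·0.145²) = 226.102.
The smallest integer n is 227.

227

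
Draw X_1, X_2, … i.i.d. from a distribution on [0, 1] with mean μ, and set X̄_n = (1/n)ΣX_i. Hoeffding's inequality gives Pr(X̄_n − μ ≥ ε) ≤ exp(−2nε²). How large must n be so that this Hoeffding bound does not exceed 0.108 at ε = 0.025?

1781

Require exp(−2nε²) ≤ 0.108, i.e. 2nε² ≥ ln(1/0.108) = 2.225624.
So n ≥ 2.225624 / (2·0.025²) = 1780.499.
The smallest integer n is 1781.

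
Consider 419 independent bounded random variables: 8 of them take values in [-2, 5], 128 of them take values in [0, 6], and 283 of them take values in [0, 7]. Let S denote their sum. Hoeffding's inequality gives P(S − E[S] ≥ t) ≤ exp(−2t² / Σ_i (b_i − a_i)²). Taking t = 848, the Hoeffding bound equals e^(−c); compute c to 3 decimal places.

76.229

Σ(b_i − a_i)² = 8·7² + 128·6² + 283·7² = 18867.
c = 2t² / 18867 = 2·848² / 18867 = 76.2288.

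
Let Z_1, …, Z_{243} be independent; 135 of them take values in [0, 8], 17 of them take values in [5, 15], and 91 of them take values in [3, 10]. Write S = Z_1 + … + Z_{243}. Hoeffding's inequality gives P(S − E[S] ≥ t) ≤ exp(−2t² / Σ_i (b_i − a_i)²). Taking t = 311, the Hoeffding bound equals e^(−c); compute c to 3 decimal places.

13.071

Σ(b_i − a_i)² = 135·8² + 17·10² + 91·7² = 14799.
c = 2t² / 14799 = 2·311² / 14799 = 13.0713.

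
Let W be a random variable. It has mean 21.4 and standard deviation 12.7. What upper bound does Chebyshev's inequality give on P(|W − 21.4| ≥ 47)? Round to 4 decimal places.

Chebyshev: P(|W − μ| ≥ t) ≤ Var(W)/t².
Var(W) = σ² = 12.7² = 161.29.
Bound = 161.29 / 2209 = 0.0730.

0.0730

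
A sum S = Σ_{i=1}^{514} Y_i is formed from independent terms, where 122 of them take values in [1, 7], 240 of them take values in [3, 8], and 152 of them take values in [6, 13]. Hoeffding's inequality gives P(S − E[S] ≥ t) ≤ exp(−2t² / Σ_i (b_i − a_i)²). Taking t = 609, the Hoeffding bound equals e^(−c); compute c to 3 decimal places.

Σ(b_i − a_i)² = 122·6² + 240·5² + 152·7² = 17840.
c = 2t² / 17840 = 2·609² / 17840 = 41.5786.

41.579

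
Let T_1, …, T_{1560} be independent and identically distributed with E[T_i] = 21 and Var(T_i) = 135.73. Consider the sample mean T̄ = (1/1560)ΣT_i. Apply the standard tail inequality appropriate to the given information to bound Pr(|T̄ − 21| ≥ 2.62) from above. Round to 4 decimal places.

0.0127

With mean and variance of each term known, Chebyshev's inequality bounds the deviation of the sum (or sample mean).
Var(T̄) = Var(T_i)/n = 135.73/1560 = 0.087006.
Chebyshev: Pr(|T̄ − 21| ≥ 2.62) ≤ Var(T̄)/(2.62)² = 135.73/(1560·2.62²) = 0.0127.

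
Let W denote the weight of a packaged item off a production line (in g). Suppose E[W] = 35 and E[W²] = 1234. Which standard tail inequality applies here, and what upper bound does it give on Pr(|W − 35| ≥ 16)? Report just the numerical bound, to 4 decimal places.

The first two moments determine the variance, so Chebyshev's inequality is the sharpest standard bound available.
Var(W) = E[W²] − (E[W])² = 1234 − 1225 = 9.
Chebyshev's inequality: Pr(|W − μ| ≥ t) ≤ Var(W)/t² = 9/256 = 0.0352.

0.0352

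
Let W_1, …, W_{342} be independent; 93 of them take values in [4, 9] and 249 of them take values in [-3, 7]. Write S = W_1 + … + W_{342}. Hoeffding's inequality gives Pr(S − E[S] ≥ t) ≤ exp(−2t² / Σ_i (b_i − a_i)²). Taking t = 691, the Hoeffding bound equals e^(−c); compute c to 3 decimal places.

35.077

Σ(b_i − a_i)² = 93·5² + 249·10² = 27225.
c = 2t² / 27225 = 2·691² / 27225 = 35.0767.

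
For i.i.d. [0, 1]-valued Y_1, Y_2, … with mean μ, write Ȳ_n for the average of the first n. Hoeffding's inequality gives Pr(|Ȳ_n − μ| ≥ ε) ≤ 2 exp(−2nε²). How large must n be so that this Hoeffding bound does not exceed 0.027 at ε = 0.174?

72

Require 2·exp(−2nε²) ≤ 0.027, i.e. 2nε² ≥ ln(2/0.027) = 4.305066.
So n ≥ 4.305066 / (2·0.174²) = 71.097.
The smallest integer n is 72.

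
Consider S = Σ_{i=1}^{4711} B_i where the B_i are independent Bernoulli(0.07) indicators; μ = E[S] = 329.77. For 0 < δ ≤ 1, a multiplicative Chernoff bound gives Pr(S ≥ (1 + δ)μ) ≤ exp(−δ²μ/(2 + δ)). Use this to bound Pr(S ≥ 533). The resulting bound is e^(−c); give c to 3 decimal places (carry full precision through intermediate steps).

Write 533 = (1 + δ)μ, so δ = 533/329.77 − 1 = 0.616278…
Then the exponent is δ²μ/(2 + δ) = (533 − μ)² / (μ·(2 + δ)) = 47.871893.

47.872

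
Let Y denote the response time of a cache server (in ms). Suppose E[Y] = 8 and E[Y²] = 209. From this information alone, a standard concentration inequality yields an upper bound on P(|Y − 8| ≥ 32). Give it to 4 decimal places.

0.1416

The first two moments determine the variance, so Chebyshev's inequality is the sharpest standard bound available.
Var(Y) = E[Y²] − (E[Y])² = 209 − 64 = 145.
Chebyshev's inequality: P(|Y − μ| ≥ t) ≤ Var(Y)/t² = 145/1024 = 0.1416.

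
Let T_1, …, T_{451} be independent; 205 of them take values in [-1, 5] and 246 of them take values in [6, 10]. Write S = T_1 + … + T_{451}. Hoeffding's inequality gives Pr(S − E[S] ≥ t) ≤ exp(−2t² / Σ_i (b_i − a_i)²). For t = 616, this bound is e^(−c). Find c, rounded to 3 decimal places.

Σ(b_i − a_i)² = 205·6² + 246·4² = 11316.
c = 2t² / 11316 = 2·616² / 11316 = 67.0654.

67.065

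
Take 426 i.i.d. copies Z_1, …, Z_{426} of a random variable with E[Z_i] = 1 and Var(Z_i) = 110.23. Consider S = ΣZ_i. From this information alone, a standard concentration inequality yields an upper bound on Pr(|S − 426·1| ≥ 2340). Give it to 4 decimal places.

With mean and variance of each term known, Chebyshev's inequality bounds the deviation of the sum (or sample mean).
Var(S) = n·Var(Z_i) = 426·110.23 = 46957.98.
Chebyshev: Pr(|S − 426·1| ≥ 2340) ≤ Var(S)/2340² = 46957.98/5475600 = 0.0086.

0.0086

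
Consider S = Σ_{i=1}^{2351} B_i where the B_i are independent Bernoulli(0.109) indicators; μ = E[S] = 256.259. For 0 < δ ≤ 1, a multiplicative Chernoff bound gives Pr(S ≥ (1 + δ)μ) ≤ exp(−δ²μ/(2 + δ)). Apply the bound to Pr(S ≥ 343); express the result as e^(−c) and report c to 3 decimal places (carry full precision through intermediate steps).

Write 343 = (1 + δ)μ, so δ = 343/256.259 − 1 = 0.3384896…
Then the exponent is δ²μ/(2 + δ) = (343 − μ)² / (μ·(2 + δ)) = 12.555508.

12.556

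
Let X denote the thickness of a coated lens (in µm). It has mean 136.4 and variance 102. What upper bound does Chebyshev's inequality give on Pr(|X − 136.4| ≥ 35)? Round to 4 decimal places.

Chebyshev: Pr(|X − μ| ≥ t) ≤ Var(X)/t².
Bound = 102 / 1225 = 0.0833.

0.0833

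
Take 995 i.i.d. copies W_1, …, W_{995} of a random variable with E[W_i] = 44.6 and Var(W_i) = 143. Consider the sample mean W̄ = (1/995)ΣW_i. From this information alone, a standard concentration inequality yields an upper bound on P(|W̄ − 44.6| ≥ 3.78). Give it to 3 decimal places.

With mean and variance of each term known, Chebyshev's inequality bounds the deviation of the sum (or sample mean).
Var(W̄) = Var(W_i)/n = 143/995 = 0.14372.
Chebyshev: P(|W̄ − 44.6| ≥ 3.78) ≤ Var(W̄)/(3.78)² = 143/(995·3.78²) = 0.0101.

0.010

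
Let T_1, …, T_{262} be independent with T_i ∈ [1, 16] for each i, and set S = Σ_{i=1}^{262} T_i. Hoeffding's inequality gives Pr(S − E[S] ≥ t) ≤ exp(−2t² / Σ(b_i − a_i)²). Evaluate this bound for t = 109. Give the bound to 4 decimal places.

Σ(b_i − a_i)² = 262·(15)² = 58950.
Exponent = 2·109²/58950 = 0.4031.
Bound = exp(−0.4031) = 0.66825.

0.6683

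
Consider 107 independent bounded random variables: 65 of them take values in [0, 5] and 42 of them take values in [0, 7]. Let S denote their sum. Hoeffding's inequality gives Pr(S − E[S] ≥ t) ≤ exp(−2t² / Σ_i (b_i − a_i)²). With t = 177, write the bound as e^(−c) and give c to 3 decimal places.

Σ(b_i − a_i)² = 65·5² + 42·7² = 3683.
c = 2t² / 3683 = 2·177² / 3683 = 17.0128.

17.013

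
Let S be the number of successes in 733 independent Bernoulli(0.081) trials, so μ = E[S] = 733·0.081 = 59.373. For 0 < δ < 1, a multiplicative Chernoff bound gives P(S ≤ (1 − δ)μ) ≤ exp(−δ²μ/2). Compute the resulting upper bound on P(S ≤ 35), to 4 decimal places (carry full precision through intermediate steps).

Write 35 = (1 − δ)μ, so δ = 1 − 35/59.373 = 0.4105065…
Then the exponent is δ²μ/2 = (μ − 35)²/(2μ) = 5.002637.
Bound = exp(−5.002637) = 0.00672.

0.0067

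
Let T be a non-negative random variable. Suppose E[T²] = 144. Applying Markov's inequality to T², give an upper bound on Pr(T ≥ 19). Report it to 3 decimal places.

Since T ≥ 0, the event {T ≥ 19} is the same as {T² ≥ 361}.
Markov's inequality applied to T² gives Pr(T² ≥ 361) ≤ E[T²]/361 = 144/361 = 0.3989.

0.399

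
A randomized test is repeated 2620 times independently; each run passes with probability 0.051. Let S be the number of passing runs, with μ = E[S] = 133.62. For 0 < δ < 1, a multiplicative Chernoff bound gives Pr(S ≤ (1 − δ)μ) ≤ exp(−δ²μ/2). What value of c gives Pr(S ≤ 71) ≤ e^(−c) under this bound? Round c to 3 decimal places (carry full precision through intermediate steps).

Write 71 = (1 − δ)μ, so δ = 1 − 71/133.62 = 0.4686424…
Then the exponent is δ²μ/2 = (μ − 71)²/(2μ) = 14.673194.

14.673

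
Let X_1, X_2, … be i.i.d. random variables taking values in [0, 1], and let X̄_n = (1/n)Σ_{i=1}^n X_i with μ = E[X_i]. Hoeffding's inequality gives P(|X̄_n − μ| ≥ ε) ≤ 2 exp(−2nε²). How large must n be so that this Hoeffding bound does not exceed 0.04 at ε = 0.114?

Require 2·exp(−2nε²) ≤ 0.04, i.e. 2nε² ≥ ln(2/0.04) = 3.912023.
So n ≥ 3.912023 / (2·0.114²) = 150.509.
The smallest integer n is 151.

151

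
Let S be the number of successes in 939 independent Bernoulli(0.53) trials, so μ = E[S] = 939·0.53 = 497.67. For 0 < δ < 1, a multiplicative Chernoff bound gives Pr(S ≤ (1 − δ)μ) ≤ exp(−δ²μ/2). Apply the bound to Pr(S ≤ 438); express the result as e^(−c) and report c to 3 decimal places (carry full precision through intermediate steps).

Write 438 = (1 − δ)μ, so δ = 1 − 438/497.67 = 0.1198987…
Then the exponent is δ²μ/2 = (μ − 438)²/(2μ) = 3.577179.

3.577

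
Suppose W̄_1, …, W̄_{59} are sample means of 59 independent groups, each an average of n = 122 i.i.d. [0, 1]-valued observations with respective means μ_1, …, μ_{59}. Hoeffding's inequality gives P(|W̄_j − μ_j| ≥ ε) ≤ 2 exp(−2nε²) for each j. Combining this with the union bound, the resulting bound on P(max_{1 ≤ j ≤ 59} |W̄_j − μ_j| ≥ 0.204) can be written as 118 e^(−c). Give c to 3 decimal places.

Union bound over the 59 events: P(max_{1 ≤ j ≤ 59} |W̄_j − μ_j| ≥ 0.204) ≤ 59·2·exp(−2nε²) = 118 exp(−2·122·0.204²).
So c = 2·122·0.204² = 10.1543.

10.154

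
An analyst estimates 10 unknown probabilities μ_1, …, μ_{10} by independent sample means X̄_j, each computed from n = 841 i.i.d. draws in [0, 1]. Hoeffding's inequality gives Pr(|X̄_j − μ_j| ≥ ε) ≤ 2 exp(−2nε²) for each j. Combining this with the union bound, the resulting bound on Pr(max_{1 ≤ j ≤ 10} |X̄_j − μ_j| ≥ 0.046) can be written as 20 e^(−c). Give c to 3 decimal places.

Union bound over the 10 events: Pr(max_{1 ≤ j ≤ 10} |X̄_j − μ_j| ≥ 0.046) ≤ 10·2·exp(−2nε²) = 20 exp(−2·841·0.046²).
So c = 2·841·0.046² = 3.5591.

3.559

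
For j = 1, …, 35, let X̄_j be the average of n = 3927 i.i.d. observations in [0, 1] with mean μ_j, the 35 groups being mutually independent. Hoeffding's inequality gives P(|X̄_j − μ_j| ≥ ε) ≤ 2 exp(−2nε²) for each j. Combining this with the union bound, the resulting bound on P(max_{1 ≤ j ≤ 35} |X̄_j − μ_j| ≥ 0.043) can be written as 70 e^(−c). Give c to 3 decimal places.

Union bound over the 35 events: P(max_{1 ≤ j ≤ 35} |X̄_j − μ_j| ≥ 0.043) ≤ 35·2·exp(−2nε²) = 70 exp(−2·3927·0.043²).
So c = 2·3927·0.043² = 14.5220.

14.522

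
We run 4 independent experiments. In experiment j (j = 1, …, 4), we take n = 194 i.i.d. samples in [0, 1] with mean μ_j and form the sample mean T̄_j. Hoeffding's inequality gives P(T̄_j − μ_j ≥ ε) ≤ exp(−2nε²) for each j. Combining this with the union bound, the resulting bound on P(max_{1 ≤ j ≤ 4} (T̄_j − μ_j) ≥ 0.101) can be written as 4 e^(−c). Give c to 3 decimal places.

3.958

Union bound over the 4 events: P(max_{1 ≤ j ≤ 4} (T̄_j − μ_j) ≥ 0.101) ≤ 4·exp(−2nε²) = 4 exp(−2·194·0.101²).
So c = 2·194·0.101² = 3.9580.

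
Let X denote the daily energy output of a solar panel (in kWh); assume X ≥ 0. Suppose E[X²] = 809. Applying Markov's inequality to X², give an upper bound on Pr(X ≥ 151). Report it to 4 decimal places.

Since X ≥ 0, the event {X ≥ 151} is the same as {X² ≥ 22801}.
Markov's inequality applied to X² gives Pr(X² ≥ 22801) ≤ E[X²]/22801 = 809/22801 = 0.0355.

0.0355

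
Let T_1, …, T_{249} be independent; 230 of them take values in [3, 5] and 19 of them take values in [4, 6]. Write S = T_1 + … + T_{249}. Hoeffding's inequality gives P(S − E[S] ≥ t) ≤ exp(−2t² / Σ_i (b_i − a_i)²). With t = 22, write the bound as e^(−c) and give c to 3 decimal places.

Σ(b_i − a_i)² = 230·2² + 19·2² = 996.
c = 2t² / 996 = 2·22² / 996 = 0.9719.

0.972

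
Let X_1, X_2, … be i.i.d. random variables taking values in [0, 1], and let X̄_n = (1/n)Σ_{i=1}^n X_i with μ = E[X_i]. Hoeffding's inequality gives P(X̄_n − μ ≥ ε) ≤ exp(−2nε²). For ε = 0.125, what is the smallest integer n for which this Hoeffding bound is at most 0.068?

Require exp(−2nε²) ≤ 0.068, i.e. 2nε² ≥ ln(1/0.068) = 2.688248.
So n ≥ 2.688248 / (2·0.125²) = 86.024.
The smallest integer n is 87.

87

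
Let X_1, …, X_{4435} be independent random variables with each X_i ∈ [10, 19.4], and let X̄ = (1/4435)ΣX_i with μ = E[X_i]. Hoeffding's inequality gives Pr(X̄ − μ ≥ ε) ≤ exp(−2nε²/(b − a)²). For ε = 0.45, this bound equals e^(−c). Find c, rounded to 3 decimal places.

c = 2nε²/(b − a)² = 2·4435·0.45² / 9.4² = 20.3279.

20.328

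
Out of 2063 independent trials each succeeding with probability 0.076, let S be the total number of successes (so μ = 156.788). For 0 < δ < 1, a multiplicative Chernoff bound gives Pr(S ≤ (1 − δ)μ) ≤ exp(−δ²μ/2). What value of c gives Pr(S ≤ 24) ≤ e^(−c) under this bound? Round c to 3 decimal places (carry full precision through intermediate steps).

56.231

Write 24 = (1 − δ)μ, so δ = 1 − 24/156.788 = 0.8469271…
Then the exponent is δ²μ/2 = (μ − 24)²/(2μ) = 56.230875.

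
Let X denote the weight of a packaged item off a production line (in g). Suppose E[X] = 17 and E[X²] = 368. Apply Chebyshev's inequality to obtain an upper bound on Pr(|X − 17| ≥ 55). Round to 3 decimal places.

Var(X) = E[X²] − (E[X])² = 368 − 289 = 79.
Chebyshev's inequality: Pr(|X − μ| ≥ t) ≤ Var(X)/t² = 79/3025 = 0.0261.

0.026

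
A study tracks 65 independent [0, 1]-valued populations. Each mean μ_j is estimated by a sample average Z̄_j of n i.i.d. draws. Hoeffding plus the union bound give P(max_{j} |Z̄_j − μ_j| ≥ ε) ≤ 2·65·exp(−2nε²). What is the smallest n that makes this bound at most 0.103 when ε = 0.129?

215

Need 2·65·exp(−2nε²) ≤ 0.103, i.e. exp(−2nε²) ≤ 0.103/130.
So 2nε² ≥ ln(130/0.103) = 7.140561.
Hence n ≥ 7.140561/(2·0.129²) = 214.547.
The smallest integer n is 215.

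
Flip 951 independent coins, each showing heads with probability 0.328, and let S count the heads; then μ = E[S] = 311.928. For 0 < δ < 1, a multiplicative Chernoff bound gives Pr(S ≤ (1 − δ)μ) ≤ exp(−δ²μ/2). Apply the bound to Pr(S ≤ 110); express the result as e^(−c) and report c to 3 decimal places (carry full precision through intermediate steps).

Write 110 = (1 − δ)μ, so δ = 1 − 110/311.928 = 0.6473545…
Then the exponent is δ²μ/2 = (μ − 110)²/(2μ) = 65.359502.

65.360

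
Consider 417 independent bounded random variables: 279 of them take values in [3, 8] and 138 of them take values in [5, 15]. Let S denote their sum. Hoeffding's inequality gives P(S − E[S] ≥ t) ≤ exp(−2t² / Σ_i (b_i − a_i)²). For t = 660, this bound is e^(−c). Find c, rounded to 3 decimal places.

Σ(b_i − a_i)² = 279·5² + 138·10² = 20775.
c = 2t² / 20775 = 2·660² / 20775 = 41.9350.

41.935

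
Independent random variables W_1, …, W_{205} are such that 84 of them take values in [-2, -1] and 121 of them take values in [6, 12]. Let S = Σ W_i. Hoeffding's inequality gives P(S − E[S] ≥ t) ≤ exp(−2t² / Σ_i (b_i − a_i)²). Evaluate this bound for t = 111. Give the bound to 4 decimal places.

Σ(b_i − a_i)² = 84·1² + 121·6² = 4440.
Exponent = 2·111² / 4440 = 5.55000.
Bound = exp(−5.55000) = 0.00389.

0.0039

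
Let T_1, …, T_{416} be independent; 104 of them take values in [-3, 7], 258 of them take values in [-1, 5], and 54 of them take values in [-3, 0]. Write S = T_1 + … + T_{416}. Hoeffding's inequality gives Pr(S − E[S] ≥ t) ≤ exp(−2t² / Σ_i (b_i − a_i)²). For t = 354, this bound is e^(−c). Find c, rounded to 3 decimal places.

12.424

Σ(b_i − a_i)² = 104·10² + 258·6² + 54·3² = 20174.
c = 2t² / 20174 = 2·354² / 20174 = 12.4235.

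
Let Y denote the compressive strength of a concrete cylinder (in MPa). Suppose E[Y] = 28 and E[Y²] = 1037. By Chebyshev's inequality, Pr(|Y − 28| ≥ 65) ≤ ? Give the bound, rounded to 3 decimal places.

0.060

Var(Y) = E[Y²] − (E[Y])² = 1037 − 784 = 253.
Chebyshev's inequality: Pr(|Y − μ| ≥ t) ≤ Var(Y)/t² = 253/4225 = 0.0599.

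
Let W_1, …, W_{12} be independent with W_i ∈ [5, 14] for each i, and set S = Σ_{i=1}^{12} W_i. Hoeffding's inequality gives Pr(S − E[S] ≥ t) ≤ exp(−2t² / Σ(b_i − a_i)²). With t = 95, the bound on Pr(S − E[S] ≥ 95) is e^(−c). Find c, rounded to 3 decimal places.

18.570

Σ(b_i − a_i)² = 12·(9)² = 972.
c = 2t²/972 = 2·95²/972 = 18.5700.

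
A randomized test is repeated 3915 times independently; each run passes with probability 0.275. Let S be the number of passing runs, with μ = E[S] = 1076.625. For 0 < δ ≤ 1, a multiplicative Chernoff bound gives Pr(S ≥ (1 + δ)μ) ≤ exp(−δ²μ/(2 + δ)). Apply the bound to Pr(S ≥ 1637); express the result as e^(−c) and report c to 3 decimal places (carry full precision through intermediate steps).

115.720

Write 1637 = (1 + δ)μ, so δ = 1637/1076.625 − 1 = 0.5204923…
Then the exponent is δ²μ/(2 + δ) = (1637 − μ)² / (μ·(2 + δ)) = 115.719799.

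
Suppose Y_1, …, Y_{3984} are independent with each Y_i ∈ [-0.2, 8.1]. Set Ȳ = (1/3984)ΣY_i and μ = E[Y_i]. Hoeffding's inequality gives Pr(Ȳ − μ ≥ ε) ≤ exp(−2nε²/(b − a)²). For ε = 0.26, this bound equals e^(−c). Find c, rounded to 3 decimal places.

c = 2nε²/(b − a)² = 2·3984·0.26² / 8.3² = 7.8188.

7.819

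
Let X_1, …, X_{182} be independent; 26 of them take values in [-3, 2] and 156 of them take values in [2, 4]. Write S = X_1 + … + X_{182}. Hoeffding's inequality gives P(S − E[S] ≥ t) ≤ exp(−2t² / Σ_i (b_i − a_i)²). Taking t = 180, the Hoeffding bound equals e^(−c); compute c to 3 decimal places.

Σ(b_i − a_i)² = 26·5² + 156·2² = 1274.
c = 2t² / 1274 = 2·180² / 1274 = 50.8634.

50.863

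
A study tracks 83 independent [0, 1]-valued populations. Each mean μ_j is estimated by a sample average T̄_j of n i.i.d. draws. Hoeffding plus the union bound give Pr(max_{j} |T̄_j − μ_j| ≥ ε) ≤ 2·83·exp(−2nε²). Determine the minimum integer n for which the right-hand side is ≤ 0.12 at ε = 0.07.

738

Need 2·83·exp(−2nε²) ≤ 0.12, i.e. exp(−2nε²) ≤ 0.12/166.
So 2nε² ≥ ln(166/0.12) = 7.232251.
Hence n ≥ 7.232251/(2·0.07²) = 737.985.
The smallest integer n is 738.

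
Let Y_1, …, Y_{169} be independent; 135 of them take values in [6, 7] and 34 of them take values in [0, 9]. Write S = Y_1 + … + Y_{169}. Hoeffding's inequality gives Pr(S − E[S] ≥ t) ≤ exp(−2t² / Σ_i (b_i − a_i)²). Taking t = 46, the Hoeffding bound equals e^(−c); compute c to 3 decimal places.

Σ(b_i − a_i)² = 135·1² + 34·9² = 2889.
c = 2t² / 2889 = 2·46² / 2889 = 1.4649.

1.465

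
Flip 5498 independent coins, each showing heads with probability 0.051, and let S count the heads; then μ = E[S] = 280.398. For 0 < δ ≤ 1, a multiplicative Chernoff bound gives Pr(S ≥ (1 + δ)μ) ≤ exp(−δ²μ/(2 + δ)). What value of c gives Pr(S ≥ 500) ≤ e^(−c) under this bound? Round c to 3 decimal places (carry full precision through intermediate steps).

61.795

Write 500 = (1 + δ)μ, so δ = 500/280.398 − 1 = 0.7831796…
Then the exponent is δ²μ/(2 + δ) = (500 − μ)² / (μ·(2 + δ)) = 61.795441.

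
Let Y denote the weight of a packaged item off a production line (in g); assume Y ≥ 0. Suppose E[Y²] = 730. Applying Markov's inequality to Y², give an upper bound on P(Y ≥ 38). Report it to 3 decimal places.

Since Y ≥ 0, the event {Y ≥ 38} is the same as {Y² ≥ 1444}.
Markov's inequality applied to Y² gives P(Y² ≥ 1444) ≤ E[Y²]/1444 = 730/1444 = 0.5055.

0.506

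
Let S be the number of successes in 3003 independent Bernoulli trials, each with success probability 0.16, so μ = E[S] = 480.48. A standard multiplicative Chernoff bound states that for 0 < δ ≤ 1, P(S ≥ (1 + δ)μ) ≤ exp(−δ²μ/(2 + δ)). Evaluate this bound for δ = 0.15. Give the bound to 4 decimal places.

0.0066

Exponent = δ²μ/(2 + δ) = 0.15²·480.48/2.15 = 5.0283.
Bound = exp(−5.0283) = 0.00655.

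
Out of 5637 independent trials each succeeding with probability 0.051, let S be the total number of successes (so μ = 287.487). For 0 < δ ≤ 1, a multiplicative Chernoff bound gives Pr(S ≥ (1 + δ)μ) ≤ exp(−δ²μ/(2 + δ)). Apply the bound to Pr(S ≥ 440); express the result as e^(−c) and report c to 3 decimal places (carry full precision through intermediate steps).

31.973

Write 440 = (1 + δ)μ, so δ = 440/287.487 − 1 = 0.530504…
Then the exponent is δ²μ/(2 + δ) = (440 − μ)² / (μ·(2 + δ)) = 31.973376.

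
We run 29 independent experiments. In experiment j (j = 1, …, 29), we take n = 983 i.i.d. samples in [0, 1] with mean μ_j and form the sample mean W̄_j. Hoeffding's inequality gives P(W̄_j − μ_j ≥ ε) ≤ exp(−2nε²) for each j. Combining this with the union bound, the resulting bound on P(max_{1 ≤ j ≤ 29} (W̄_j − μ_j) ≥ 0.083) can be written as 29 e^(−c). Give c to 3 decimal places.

Union bound over the 29 events: P(max_{1 ≤ j ≤ 29} (W̄_j − μ_j) ≥ 0.083) ≤ 29·exp(−2nε²) = 29 exp(−2·983·0.083²).
So c = 2·983·0.083² = 13.5438.

13.544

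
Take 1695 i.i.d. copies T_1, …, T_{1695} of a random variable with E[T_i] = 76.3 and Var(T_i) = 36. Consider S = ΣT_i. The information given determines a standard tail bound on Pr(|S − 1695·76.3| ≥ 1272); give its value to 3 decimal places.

With mean and variance of each term known, Chebyshev's inequality bounds the deviation of the sum (or sample mean).
Var(S) = n·Var(T_i) = 1695·36 = 61020.
Chebyshev: Pr(|S − 1695·76.3| ≥ 1272) ≤ Var(S)/1272² = 61020/1617984 = 0.0377.

0.038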